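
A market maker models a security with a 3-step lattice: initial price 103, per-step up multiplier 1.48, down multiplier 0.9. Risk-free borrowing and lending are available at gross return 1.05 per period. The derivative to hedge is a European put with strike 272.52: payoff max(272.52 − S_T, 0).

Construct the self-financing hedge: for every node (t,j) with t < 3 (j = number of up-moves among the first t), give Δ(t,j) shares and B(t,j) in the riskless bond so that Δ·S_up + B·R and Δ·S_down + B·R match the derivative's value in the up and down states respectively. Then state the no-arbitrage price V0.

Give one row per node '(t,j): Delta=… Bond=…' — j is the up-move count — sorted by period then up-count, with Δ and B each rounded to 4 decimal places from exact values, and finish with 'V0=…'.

Risk-neutral probability p* = (R−d)/(u−d) = (1.05−0.9)/(1.48−0.9) = 0.2586.
Payoff layer (t=3): V(3,0)=197.4330, V(3,1)=149.0436, V(3,2)=69.4699, V(3,3)=0.0000
(2,0): S=83.4300. Δ = (V_up−V_dn)/(S_up−S_dn) = (149.0436−197.4330)/(123.4764−75.0870) = -1.0000. V = [p*·149.0436 + (1−p*)·197.4330]/1.05 = 176.1129. B = V − Δ·S = 259.5429.
(2,1): S=137.1960. Δ = (V_up−V_dn)/(S_up−S_dn) = (69.4699−149.0436)/(203.0501−123.4764) = -1.0000. V = [p*·69.4699 + (1−p*)·149.0436]/1.05 = 122.3469. B = V − Δ·S = 259.5429.
(2,2): S=225.6112. Δ = (V_up−V_dn)/(S_up−S_dn) = (0.0000−69.4699)/(333.9046−203.0501) = -0.5309. V = [p*·0.0000 + (1−p*)·69.4699]/1.05 = 49.0510. B = V − Δ·S = 168.8267.
(1,0): S=92.7000. Δ = (V_up−V_dn)/(S_up−S_dn) = (122.3469−176.1129)/(137.1960−83.4300) = -1.0000. V = [p*·122.3469 + (1−p*)·176.1129]/1.05 = 154.4837. B = V − Δ·S = 247.1837.
(1,1): S=152.4400. Δ = (V_up−V_dn)/(S_up−S_dn) = (49.0510−122.3469)/(225.6112−137.1960) = -0.8290. V = [p*·49.0510 + (1−p*)·122.3469]/1.05 = 98.4677. B = V − Δ·S = 224.8398.
(0,0): S=103.0000. Δ = (V_up−V_dn)/(S_up−S_dn) = (98.4677−154.4837)/(152.4400−92.7000) = -0.9377. V = [p*·98.4677 + (1−p*)·154.4837]/1.05 = 133.3303. B = V − Δ·S = 229.9096.
Self-financing check: at every node Δ·S+B equals the discounted successor values.

(0,0): Delta=-0.9377 Bond=229.9096
(1,0): Delta=-1.0000 Bond=247.1837
(1,1): Delta=-0.8290 Bond=224.8398
(2,0): Delta=-1.0000 Bond=259.5429
(2,1): Delta=-1.0000 Bond=259.5429
(2,2): Delta=-0.5309 Bond=168.8267
V0=133.3303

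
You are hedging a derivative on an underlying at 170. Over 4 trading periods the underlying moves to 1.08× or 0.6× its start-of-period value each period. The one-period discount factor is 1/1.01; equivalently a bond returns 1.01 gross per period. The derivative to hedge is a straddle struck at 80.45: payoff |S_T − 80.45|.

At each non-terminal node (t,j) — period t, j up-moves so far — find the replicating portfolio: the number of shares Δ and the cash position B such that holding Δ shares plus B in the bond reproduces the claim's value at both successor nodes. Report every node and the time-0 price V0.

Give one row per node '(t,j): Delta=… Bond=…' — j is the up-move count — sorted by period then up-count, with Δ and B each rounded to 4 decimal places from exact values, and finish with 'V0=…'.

The replicating-portfolio and risk-neutral prices coincide; use p* = (1.01−0.6)/(1.08−0.6) = 0.8542 for the latter.
Terminal values V(4,·): V(4,0)=58.4180, V(4,1)=40.7924, V(4,2)=9.0663, V(4,3)=48.0406, V(4,4)=150.8331
  t=3,j=0: stock 36.7200 → up 39.6576 (V=40.7924), down 22.0320 (V=58.4180). Price 42.9335; hedge Δ=-1.0000, bond B=79.6535.
  t=3,j=1: stock 66.0960 → up 71.3837 (V=9.0663), down 39.6576 (V=40.7924). Price 13.5575; hedge Δ=-1.0000, bond B=79.6535.
  t=3,j=2: stock 118.9728 → up 128.4906 (V=48.0406), down 71.3837 (V=9.0663). Price 41.9375; hedge Δ=0.6825, bond B=-39.2590.
  t=3,j=3: stock 214.1510 → up 231.2831 (V=150.8331), down 128.4906 (V=48.0406). Price 134.4976; hedge Δ=1.0000, bond B=-79.6535.
  t=2,j=0: stock 61.2000 → up 66.0960 (V=13.5575), down 36.7200 (V=42.9335). Price 17.6648; hedge Δ=-1.0000, bond B=78.8648.
  t=2,j=1: stock 110.1600 → up 118.9728 (V=41.9375), down 66.0960 (V=13.5575). Price 37.4245; hedge Δ=0.5367, bond B=-21.7006.
  t=2,j=2: stock 198.2880 → up 214.1510 (V=134.4976), down 118.9728 (V=41.9375). Price 119.8012; hedge Δ=0.9725, bond B=-73.0323.
  t=1,j=0: stock 102.0000 → up 110.1600 (V=37.4245), down 61.2000 (V=17.6648). Price 34.2009; hedge Δ=0.4036, bond B=-6.9651.
  t=1,j=1: stock 183.6000 → up 198.2880 (V=119.8012), down 110.1600 (V=37.4245). Price 106.7207; hedge Δ=0.9347, bond B=-64.8974.
  t=0,j=0: stock 170.0000 → up 183.6000 (V=106.7207), down 102.0000 (V=34.2009). Price 95.1930; hedge Δ=0.8887, bond B=-55.8901.
Root portfolio cost Δ·170+B reproduces V0=95.1930.

(0,0): Delta=0.8887 Bond=-55.8901
(1,0): Delta=0.4036 Bond=-6.9651
(1,1): Delta=0.9347 Bond=-64.8974
(2,0): Delta=-1.0000 Bond=78.8648
(2,1): Delta=0.5367 Bond=-21.7006
(2,2): Delta=0.9725 Bond=-73.0323
(3,0): Delta=-1.0000 Bond=79.6535
(3,1): Delta=-1.0000 Bond=79.6535
(3,2): Delta=0.6825 Bond=-39.2590
(3,3): Delta=1.0000 Bond=-79.6535
V0=95.1930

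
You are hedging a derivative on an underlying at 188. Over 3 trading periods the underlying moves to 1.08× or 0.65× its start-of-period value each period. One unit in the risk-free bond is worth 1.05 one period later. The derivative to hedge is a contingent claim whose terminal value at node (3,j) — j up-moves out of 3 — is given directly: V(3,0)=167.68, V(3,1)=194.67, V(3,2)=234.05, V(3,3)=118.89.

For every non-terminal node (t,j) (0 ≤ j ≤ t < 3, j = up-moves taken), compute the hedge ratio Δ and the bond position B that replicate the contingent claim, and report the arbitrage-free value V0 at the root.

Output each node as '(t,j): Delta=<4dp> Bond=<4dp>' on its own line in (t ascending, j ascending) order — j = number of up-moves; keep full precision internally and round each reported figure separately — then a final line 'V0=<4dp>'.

No-arbitrage ⇒ martingale measure with p* = (R−d)/(u−d) = 0.9302.
Terminal values V(3,·): V(3,0)=167.6800, V(3,1)=194.6700, V(3,2)=234.0500, V(3,3)=118.8900
  t=2,j=0: stock 79.4300 → up 85.7844 (V=194.6700), down 51.6295 (V=167.6800). Price 183.6066; hedge Δ=0.7902, bond B=120.8392.
  t=2,j=1: stock 131.9760 → up 142.5341 (V=234.0500), down 85.7844 (V=194.6700). Price 220.2882; hedge Δ=0.6939, bond B=128.7068.
  t=2,j=2: stock 219.2832 → up 236.8259 (V=118.8900), down 142.5341 (V=234.0500). Price 120.8804; hedge Δ=-1.2213, bond B=388.6944.
  t=1,j=0: stock 122.2000 → up 131.9760 (V=220.2882), down 79.4300 (V=183.6066). Price 207.3609; hedge Δ=0.6981, bond B=122.0551.
  t=1,j=1: stock 203.0400 → up 219.2832 (V=120.8804), down 131.9760 (V=220.2882). Price 121.7294; hedge Δ=-1.1386, bond B=352.9102.
  t=0,j=0: stock 188.0000 → up 203.0400 (V=121.7294), down 122.2000 (V=207.3609). Price 121.6225; hedge Δ=-1.0593, bond B=320.7657.
Self-financing check: at every node Δ·S+B equals the discounted successor values.

(0,0): Delta=-1.0593 Bond=320.7657
(1,0): Delta=0.6981 Bond=122.0551
(1,1): Delta=-1.1386 Bond=352.9102
(2,0): Delta=0.7902 Bond=120.8392
(2,1): Delta=0.6939 Bond=128.7068
(2,2): Delta=-1.2213 Bond=388.6944
V0=121.6225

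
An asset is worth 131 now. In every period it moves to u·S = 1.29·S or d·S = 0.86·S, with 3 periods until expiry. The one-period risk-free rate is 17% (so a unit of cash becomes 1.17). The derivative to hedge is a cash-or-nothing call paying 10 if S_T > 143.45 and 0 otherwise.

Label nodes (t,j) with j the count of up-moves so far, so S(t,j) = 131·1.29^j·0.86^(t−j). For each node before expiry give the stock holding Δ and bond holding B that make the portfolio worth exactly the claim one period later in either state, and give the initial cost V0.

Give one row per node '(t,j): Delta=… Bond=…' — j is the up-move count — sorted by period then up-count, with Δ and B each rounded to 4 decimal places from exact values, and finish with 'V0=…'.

Risk-neutral probability p* = (R−d)/(u−d) = (1.17−0.86)/(1.29−0.86) = 0.7209.
At expiry t=3: V(3,0)=0.0000, V(3,1)=0.0000, V(3,2)=10.0000, V(3,3)=10.0000
Node (2,0) S=96.8876: V=(p*·0.0000+(1−p*)·0.0000)/1.17=0.0000; Δ=(0.0000−0.0000)/(124.9850−83.3233)=0.0000; B=V−Δ·S=0.0000
Node (2,1) S=145.3314: V=(p*·10.0000+(1−p*)·0.0000)/1.17=6.1618; Δ=(10.0000−0.0000)/(187.4775−124.9850)=0.1600; B=V−Δ·S=-17.0940
Node (2,2) S=217.9971: V=(p*·10.0000+(1−p*)·10.0000)/1.17=8.5470; Δ=(10.0000−10.0000)/(281.2163−187.4775)=0.0000; B=V−Δ·S=8.5470
Node (1,0) S=112.6600: V=(p*·6.1618+(1−p*)·0.0000)/1.17=3.7968; Δ=(6.1618−0.0000)/(145.3314−96.8876)=0.1272; B=V−Δ·S=-10.5330
Node (1,1) S=168.9900: V=(p*·8.5470+(1−p*)·6.1618)/1.17=6.7362; Δ=(8.5470−6.1618)/(217.9971−145.3314)=0.0328; B=V−Δ·S=1.1892
Node (0,0) S=131.0000: V=(p*·6.7362+(1−p*)·3.7968)/1.17=5.0563; Δ=(6.7362−3.7968)/(168.9900−112.6600)=0.0522; B=V−Δ·S=-1.7796
Check: Δ(0,0)·S0 + B(0,0) = 5.0563 = V0.

(0,0): Delta=0.0522 Bond=-1.7796
(1,0): Delta=0.1272 Bond=-10.5330
(1,1): Delta=0.0328 Bond=1.1892
(2,0): Delta=0.0000 Bond=0.0000
(2,1): Delta=0.1600 Bond=-17.0940
(2,2): Delta=0.0000 Bond=8.5470
V0=5.0563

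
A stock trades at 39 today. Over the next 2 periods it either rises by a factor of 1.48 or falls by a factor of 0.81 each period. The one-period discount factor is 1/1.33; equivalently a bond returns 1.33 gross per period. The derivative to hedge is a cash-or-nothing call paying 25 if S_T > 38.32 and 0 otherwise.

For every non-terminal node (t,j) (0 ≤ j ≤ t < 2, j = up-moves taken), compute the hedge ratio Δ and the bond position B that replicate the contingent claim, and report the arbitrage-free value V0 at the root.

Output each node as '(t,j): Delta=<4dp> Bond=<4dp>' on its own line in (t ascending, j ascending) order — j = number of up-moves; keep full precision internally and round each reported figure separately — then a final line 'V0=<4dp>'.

No-arbitrage ⇒ martingale measure with p* = (R−d)/(u−d) = 0.7761.
Terminal values V(2,·): V(2,0)=0.0000, V(2,1)=25.0000, V(2,2)=25.0000
  t=1,j=0: stock 31.5900 → up 46.7532 (V=25.0000), down 25.5879 (V=0.0000). Price 14.5887; hedge Δ=1.1812, bond B=-22.7247.
  t=1,j=1: stock 57.7200 → up 85.4256 (V=25.0000), down 46.7532 (V=25.0000). Price 18.7970; hedge Δ=0.0000, bond B=18.7970.
  t=0,j=0: stock 39.0000 → up 57.7200 (V=18.7970), down 31.5900 (V=14.5887). Price 13.4247; hedge Δ=0.1611, bond B=7.1437.
Root portfolio cost Δ·39+B reproduces V0=13.4247.

(0,0): Delta=0.1611 Bond=7.1437
(1,0): Delta=1.1812 Bond=-22.7247
(1,1): Delta=0.0000 Bond=18.7970
V0=13.4247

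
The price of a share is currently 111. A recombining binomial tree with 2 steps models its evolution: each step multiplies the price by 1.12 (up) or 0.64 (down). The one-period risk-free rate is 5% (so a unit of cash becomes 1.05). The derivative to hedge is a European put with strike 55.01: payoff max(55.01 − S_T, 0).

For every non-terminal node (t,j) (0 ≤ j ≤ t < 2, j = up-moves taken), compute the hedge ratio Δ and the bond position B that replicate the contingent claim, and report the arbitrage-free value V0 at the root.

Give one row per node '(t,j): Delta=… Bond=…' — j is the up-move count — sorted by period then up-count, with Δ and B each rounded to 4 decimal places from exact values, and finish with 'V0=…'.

(0,0): Delta=-0.0249 Bond=2.9458
(1,0): Delta=-0.2799 Bond=21.2098
(1,1): Delta=0.0000 Bond=0.0000
V0=0.1841

Since d<R<u, set p* = (R−d)/(u−d) = 0.8542; price each node as the discounted p*-expectation of its children.
Terminal values V(2,·): V(2,0)=9.5444, V(2,1)=0.0000, V(2,2)=0.0000
Node (1,0) S=71.0400: V=(p*·0.0000+(1−p*)·9.5444)/1.05=1.3256; Δ=(0.0000−9.5444)/(79.5648−45.4656)=-0.2799; B=V−Δ·S=21.2098
Node (1,1) S=124.3200: V=(p*·0.0000+(1−p*)·0.0000)/1.05=0.0000; Δ=(0.0000−0.0000)/(139.2384−79.5648)=0.0000; B=V−Δ·S=0.0000
Node (0,0) S=111.0000: V=(p*·0.0000+(1−p*)·1.3256)/1.05=0.1841; Δ=(0.0000−1.3256)/(124.3200−71.0400)=-0.0249; B=V−Δ·S=2.9458
Root portfolio cost Δ·111+B reproduces V0=0.1841.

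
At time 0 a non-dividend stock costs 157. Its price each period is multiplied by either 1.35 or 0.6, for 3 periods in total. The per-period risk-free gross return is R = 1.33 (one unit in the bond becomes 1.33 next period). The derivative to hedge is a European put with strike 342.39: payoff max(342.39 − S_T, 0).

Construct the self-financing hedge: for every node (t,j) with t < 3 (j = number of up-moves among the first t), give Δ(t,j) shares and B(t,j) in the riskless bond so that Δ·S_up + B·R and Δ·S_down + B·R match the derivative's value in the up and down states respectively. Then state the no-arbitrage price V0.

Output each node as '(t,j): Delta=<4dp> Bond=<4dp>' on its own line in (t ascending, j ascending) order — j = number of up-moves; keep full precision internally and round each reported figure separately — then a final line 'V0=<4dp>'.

(0,0): Delta=-0.8004 Bond=131.3958
(1,0): Delta=-1.0000 Bond=193.5610
(1,1): Delta=-0.7979 Bond=174.2412
(2,0): Delta=-1.0000 Bond=257.4361
(2,1): Delta=-1.0000 Bond=257.4361
(2,2): Delta=-0.7955 Bond=231.0368
V0=5.7368

Under the risk-neutral measure, an up-move has probability p* = (R−d)/(u−d) = 0.9733 and values discount at R = 1.33.
At expiry t=3: V(3,0)=308.4780, V(3,1)=266.0880, V(3,2)=170.7105, V(3,3)=0.0000
  t=2,j=0: stock 56.5200 → up 76.3020 (V=266.0880), down 33.9120 (V=308.4780). Price 200.9161; hedge Δ=-1.0000, bond B=257.4361.
  t=2,j=1: stock 127.1700 → up 171.6795 (V=170.7105), down 76.3020 (V=266.0880). Price 130.2661; hedge Δ=-1.0000, bond B=257.4361.
  t=2,j=2: stock 286.1325 → up 386.2789 (V=0.0000), down 171.6795 (V=170.7105). Price 3.4228; hedge Δ=-0.7955, bond B=231.0368.
  t=1,j=0: stock 94.2000 → up 127.1700 (V=130.2661), down 56.5200 (V=200.9161). Price 99.3610; hedge Δ=-1.0000, bond B=193.5610.
  t=1,j=1: stock 211.9500 → up 286.1325 (V=3.4228), down 127.1700 (V=130.2661). Price 5.1167; hedge Δ=-0.7979, bond B=174.2412.
  t=0,j=0: stock 157.0000 → up 211.9500 (V=5.1167), down 94.2000 (V=99.3610). Price 5.7368; hedge Δ=-0.8004, bond B=131.3958.
The time-0 hedge costs 5.7368, which is the no-arbitrage price.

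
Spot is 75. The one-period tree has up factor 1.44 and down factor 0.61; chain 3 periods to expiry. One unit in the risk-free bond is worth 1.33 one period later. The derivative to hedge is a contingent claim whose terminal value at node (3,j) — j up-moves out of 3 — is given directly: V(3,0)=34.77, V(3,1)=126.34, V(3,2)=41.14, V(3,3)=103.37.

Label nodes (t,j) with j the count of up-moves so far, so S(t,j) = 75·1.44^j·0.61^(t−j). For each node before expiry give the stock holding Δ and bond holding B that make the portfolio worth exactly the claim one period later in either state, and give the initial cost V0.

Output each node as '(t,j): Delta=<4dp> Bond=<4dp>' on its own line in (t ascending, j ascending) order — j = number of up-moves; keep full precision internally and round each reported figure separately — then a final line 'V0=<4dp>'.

The replicating-portfolio and risk-neutral prices coincide; use p* = (1.33−0.61)/(1.44−0.61) = 0.8675 for the latter.
Terminal values V(3,·): V(3,0)=34.7700, V(3,1)=126.3400, V(3,2)=41.1400, V(3,3)=103.3700
  t=2,j=0: stock 27.9075 → up 40.1868 (V=126.3400), down 17.0236 (V=34.7700). Price 85.8678; hedge Δ=3.9532, bond B=-24.4575.
  t=2,j=1: stock 65.8800 → up 94.8672 (V=41.1400), down 40.1868 (V=126.3400). Price 39.4222; hedge Δ=-1.5581, bond B=142.0728.
  t=2,j=2: stock 155.5200 → up 223.9488 (V=103.3700), down 94.8672 (V=41.1400). Price 71.5208; hedge Δ=0.4821, bond B=-3.4551.
  t=1,j=0: stock 45.7500 → up 65.8800 (V=39.4222), down 27.9075 (V=85.8678). Price 34.2689; hedge Δ=-1.2231, bond B=90.2275.
  t=1,j=1: stock 108.0000 → up 155.5200 (V=71.5208), down 65.8800 (V=39.4222). Price 50.5765; hedge Δ=0.3581, bond B=11.9036.
  t=0,j=0: stock 75.0000 → up 108.0000 (V=50.5765), down 45.7500 (V=34.2689). Price 36.4025; hedge Δ=0.2620, bond B=16.7548.
Each (Δ,B) replicates both successor values, so the strategy is self-financing and V0 is arbitrage-free.

(0,0): Delta=0.2620 Bond=16.7548
(1,0): Delta=-1.2231 Bond=90.2275
(1,1): Delta=0.3581 Bond=11.9036
(2,0): Delta=3.9532 Bond=-24.4575
(2,1): Delta=-1.5581 Bond=142.0728
(2,2): Delta=0.4821 Bond=-3.4551
V0=36.4025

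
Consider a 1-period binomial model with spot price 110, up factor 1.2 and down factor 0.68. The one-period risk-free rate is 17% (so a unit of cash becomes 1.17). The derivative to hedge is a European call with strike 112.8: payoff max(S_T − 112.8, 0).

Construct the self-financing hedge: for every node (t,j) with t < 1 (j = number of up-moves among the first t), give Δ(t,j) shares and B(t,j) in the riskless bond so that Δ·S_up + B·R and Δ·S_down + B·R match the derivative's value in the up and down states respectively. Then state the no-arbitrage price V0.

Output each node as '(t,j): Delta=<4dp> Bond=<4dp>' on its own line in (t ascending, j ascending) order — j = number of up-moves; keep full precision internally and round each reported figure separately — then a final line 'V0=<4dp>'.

Since d<R<u, set p* = (R−d)/(u−d) = 0.9423; price each node as the discounted p*-expectation of its children.
Payoff layer (t=1): V(1,0)=0.0000, V(1,1)=19.2000
  t=0,j=0: stock 110.0000 → up 132.0000 (V=19.2000), down 74.8000 (V=0.0000). Price 15.4635; hedge Δ=0.3357, bond B=-21.4596.
Root portfolio cost Δ·110+B reproduces V0=15.4635.

(0,0): Delta=0.3357 Bond=-21.4596
V0=15.4635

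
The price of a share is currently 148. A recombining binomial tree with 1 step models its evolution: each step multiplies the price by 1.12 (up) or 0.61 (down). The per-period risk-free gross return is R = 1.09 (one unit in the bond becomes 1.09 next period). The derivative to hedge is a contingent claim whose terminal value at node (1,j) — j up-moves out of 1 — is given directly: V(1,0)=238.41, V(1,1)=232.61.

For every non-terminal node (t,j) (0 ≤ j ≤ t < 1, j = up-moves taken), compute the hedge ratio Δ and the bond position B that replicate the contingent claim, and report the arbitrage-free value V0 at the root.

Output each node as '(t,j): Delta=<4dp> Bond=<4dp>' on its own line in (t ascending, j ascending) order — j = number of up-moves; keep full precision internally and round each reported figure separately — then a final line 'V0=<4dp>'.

No-arbitrage ⇒ martingale measure with p* = (R−d)/(u−d) = 0.9412.
Payoff layer (t=1): V(1,0)=238.4100, V(1,1)=232.6100
Node (0,0) S=148.0000: V=(p*·232.6100+(1−p*)·238.4100)/1.09=213.7167; Δ=(232.6100−238.4100)/(165.7600−90.2800)=-0.0768; B=V−Δ·S=225.0892
The time-0 hedge costs 213.7167, which is the no-arbitrage price.

(0,0): Delta=-0.0768 Bond=225.0892
V0=213.7167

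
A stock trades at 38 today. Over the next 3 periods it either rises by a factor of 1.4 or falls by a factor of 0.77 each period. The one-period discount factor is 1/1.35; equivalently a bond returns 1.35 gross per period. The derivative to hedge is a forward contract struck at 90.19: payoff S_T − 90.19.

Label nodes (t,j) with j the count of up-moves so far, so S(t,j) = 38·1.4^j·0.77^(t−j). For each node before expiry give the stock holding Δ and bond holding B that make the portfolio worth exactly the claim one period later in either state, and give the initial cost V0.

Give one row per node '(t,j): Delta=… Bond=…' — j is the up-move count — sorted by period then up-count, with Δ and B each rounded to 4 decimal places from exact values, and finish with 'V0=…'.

(0,0): Delta=1.0000 Bond=-36.6570
(1,0): Delta=1.0000 Bond=-49.4870
(1,1): Delta=1.0000 Bond=-49.4870
(2,0): Delta=1.0000 Bond=-66.8074
(2,1): Delta=1.0000 Bond=-66.8074
(2,2): Delta=1.0000 Bond=-66.8074
V0=1.3430

Risk-neutral probability p* = (R−d)/(u−d) = (1.35−0.77)/(1.4−0.77) = 0.9206.
Terminal values V(3,·): V(3,0)=-72.8417, V(3,1)=-58.6477, V(3,2)=-32.8404, V(3,3)=14.0820
Node (2,0) S=22.5302: V=(p*·-58.6477+(1−p*)·-72.8417)/1.35=-44.2772; Δ=(-58.6477−-72.8417)/(31.5423−17.3483)=1.0000; B=V−Δ·S=-66.8074
Node (2,1) S=40.9640: V=(p*·-32.8404+(1−p*)·-58.6477)/1.35=-25.8434; Δ=(-32.8404−-58.6477)/(57.3496−31.5423)=1.0000; B=V−Δ·S=-66.8074
Node (2,2) S=74.4800: V=(p*·14.0820+(1−p*)·-32.8404)/1.35=7.6726; Δ=(14.0820−-32.8404)/(104.2720−57.3496)=1.0000; B=V−Δ·S=-66.8074
Node (1,0) S=29.2600: V=(p*·-25.8434+(1−p*)·-44.2772)/1.35=-20.2270; Δ=(-25.8434−-44.2772)/(40.9640−22.5302)=1.0000; B=V−Δ·S=-49.4870
Node (1,1) S=53.2000: V=(p*·7.6726+(1−p*)·-25.8434)/1.35=3.7130; Δ=(7.6726−-25.8434)/(74.4800−40.9640)=1.0000; B=V−Δ·S=-49.4870
Node (0,0) S=38.0000: V=(p*·3.7130+(1−p*)·-20.2270)/1.35=1.3430; Δ=(3.7130−-20.2270)/(53.2000−29.2600)=1.0000; B=V−Δ·S=-36.6570
The time-0 hedge costs 1.3430, which is the no-arbitrage price.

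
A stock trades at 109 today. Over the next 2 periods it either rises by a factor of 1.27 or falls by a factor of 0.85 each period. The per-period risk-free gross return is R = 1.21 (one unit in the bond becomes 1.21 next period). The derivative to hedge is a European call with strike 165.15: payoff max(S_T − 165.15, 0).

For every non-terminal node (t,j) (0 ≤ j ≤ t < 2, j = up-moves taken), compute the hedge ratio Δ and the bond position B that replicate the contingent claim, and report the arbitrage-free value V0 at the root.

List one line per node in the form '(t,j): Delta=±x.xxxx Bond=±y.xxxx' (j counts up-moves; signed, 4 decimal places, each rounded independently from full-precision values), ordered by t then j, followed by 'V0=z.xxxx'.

(0,0): Delta=0.1649 Bond=-12.6256
(1,0): Delta=0.0000 Bond=0.0000
(1,1): Delta=0.1833 Bond=-17.8231
V0=5.3473

The replicating-portfolio and risk-neutral prices coincide; use p* = (1.21−0.85)/(1.27−0.85) = 0.8571 for the latter.
At expiry t=2: V(2,0)=0.0000, V(2,1)=0.0000, V(2,2)=10.6561
Node (1,0) S=92.6500: V=(p*·0.0000+(1−p*)·0.0000)/1.21=0.0000; Δ=(0.0000−0.0000)/(117.6655−78.7525)=0.0000; B=V−Δ·S=0.0000
Node (1,1) S=138.4300: V=(p*·10.6561+(1−p*)·0.0000)/1.21=7.5486; Δ=(10.6561−0.0000)/(175.8061−117.6655)=0.1833; B=V−Δ·S=-17.8231
Node (0,0) S=109.0000: V=(p*·7.5486+(1−p*)·0.0000)/1.21=5.3473; Δ=(7.5486−0.0000)/(138.4300−92.6500)=0.1649; B=V−Δ·S=-12.6256
Each (Δ,B) replicates both successor values, so the strategy is self-financing and V0 is arbitrage-free.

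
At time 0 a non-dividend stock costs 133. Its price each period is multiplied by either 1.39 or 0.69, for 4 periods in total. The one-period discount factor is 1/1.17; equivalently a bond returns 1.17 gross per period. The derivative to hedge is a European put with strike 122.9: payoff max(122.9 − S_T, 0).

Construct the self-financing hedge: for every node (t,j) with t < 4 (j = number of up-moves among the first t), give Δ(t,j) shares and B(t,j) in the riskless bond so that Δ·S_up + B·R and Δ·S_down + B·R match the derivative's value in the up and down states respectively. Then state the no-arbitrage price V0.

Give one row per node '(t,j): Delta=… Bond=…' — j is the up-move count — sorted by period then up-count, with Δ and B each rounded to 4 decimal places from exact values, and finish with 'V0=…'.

The replicating-portfolio and risk-neutral prices coincide; use p* = (1.17−0.69)/(1.39−0.69) = 0.6857 for the latter.
Terminal payoffs: V(4,0)=92.7527, V(4,1)=62.1685, V(4,2)=0.5569, V(4,3)=0.0000, V(4,4)=0.0000
  t=3,j=0: stock 43.6917 → up 60.7315 (V=62.1685), down 30.1473 (V=92.7527). Price 61.3510; hedge Δ=-1.0000, bond B=105.0427.
  t=3,j=1: stock 88.0166 → up 122.3431 (V=0.5569), down 60.7315 (V=62.1685). Price 17.0261; hedge Δ=-1.0000, bond B=105.0427.
  t=3,j=2: stock 177.3088 → up 246.4593 (V=0.0000), down 122.3431 (V=0.5569). Price 0.1496; hedge Δ=-0.0045, bond B=0.9452.
  t=3,j=3: stock 357.1873 → up 496.4904 (V=0.0000), down 246.4593 (V=0.0000). Price 0.0000; hedge Δ=0.0000, bond B=0.0000.
  t=2,j=0: stock 63.3213 → up 88.0166 (V=17.0261), down 43.6917 (V=61.3510). Price 26.4588; hedge Δ=-1.0000, bond B=89.7801.
  t=2,j=1: stock 127.5603 → up 177.3088 (V=0.1496), down 88.0166 (V=17.0261). Price 4.6612; hedge Δ=-0.1890, bond B=28.7706.
  t=2,j=2: stock 256.9693 → up 357.1873 (V=0.0000), down 177.3088 (V=0.1496). Price 0.0402; hedge Δ=-0.0008, bond B=0.2539.
  t=1,j=0: stock 91.7700 → up 127.5603 (V=4.6612), down 63.3213 (V=26.4588). Price 9.8392; hedge Δ=-0.3393, bond B=40.9786.
  t=1,j=1: stock 184.8700 → up 256.9693 (V=0.0402), down 127.5603 (V=4.6612). Price 1.2757; hedge Δ=-0.0357, bond B=7.8772.
  t=0,j=0: stock 133.0000 → up 184.8700 (V=1.2757), down 91.7700 (V=9.8392). Price 3.3907; hedge Δ=-0.0920, bond B=15.6243.
Check: Δ(0,0)·S0 + B(0,0) = 3.3907 = V0.

(0,0): Delta=-0.0920 Bond=15.6243
(1,0): Delta=-0.3393 Bond=40.9786
(1,1): Delta=-0.0357 Bond=7.8772
(2,0): Delta=-1.0000 Bond=89.7801
(2,1): Delta=-0.1890 Bond=28.7706
(2,2): Delta=-0.0008 Bond=0.2539
(3,0): Delta=-1.0000 Bond=105.0427
(3,1): Delta=-1.0000 Bond=105.0427
(3,2): Delta=-0.0045 Bond=0.9452
(3,3): Delta=0.0000 Bond=0.0000
V0=3.3907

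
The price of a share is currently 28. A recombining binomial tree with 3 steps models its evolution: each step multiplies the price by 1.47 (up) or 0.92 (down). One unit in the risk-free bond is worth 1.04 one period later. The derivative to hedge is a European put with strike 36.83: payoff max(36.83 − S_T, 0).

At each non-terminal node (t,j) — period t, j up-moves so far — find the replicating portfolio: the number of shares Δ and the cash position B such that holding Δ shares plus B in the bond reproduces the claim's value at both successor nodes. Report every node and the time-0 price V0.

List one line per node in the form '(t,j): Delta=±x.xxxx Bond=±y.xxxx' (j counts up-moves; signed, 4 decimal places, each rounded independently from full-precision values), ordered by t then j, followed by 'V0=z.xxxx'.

(0,0): Delta=-0.5191 Bond=21.6279
(1,0): Delta=-0.7211 Bond=27.6961
(1,1): Delta=-0.0662 Bond=3.8488
(2,0): Delta=-1.0000 Bond=35.4135
(2,1): Delta=-0.0957 Bond=5.1198
(2,2): Delta=0.0000 Bond=0.0000
V0=7.0924

Since d<R<u, set p* = (R−d)/(u−d) = 0.2182; price each node as the discounted p*-expectation of its children.
Terminal values V(3,·): V(3,0)=15.0267, V(3,1)=1.9922, V(3,2)=0.0000, V(3,3)=0.0000
  t=2,j=0: stock 23.6992 → up 34.8378 (V=1.9922), down 21.8033 (V=15.0267). Price 11.7143; hedge Δ=-1.0000, bond B=35.4135.
  t=2,j=1: stock 37.8672 → up 55.6648 (V=0.0000), down 34.8378 (V=1.9922). Price 1.4976; hedge Δ=-0.0957, bond B=5.1198.
  t=2,j=2: stock 60.5052 → up 88.9426 (V=0.0000), down 55.6648 (V=0.0000). Price 0.0000; hedge Δ=0.0000, bond B=0.0000.
  t=1,j=0: stock 25.7600 → up 37.8672 (V=1.4976), down 23.6992 (V=11.7143). Price 9.1204; hedge Δ=-0.7211, bond B=27.6961.
  t=1,j=1: stock 41.1600 → up 60.5052 (V=0.0000), down 37.8672 (V=1.4976). Price 1.1258; hedge Δ=-0.0662, bond B=3.8488.
  t=0,j=0: stock 28.0000 → up 41.1600 (V=1.1258), down 25.7600 (V=9.1204). Price 7.0924; hedge Δ=-0.5191, bond B=21.6279.
Self-financing check: at every node Δ·S+B equals the discounted successor values.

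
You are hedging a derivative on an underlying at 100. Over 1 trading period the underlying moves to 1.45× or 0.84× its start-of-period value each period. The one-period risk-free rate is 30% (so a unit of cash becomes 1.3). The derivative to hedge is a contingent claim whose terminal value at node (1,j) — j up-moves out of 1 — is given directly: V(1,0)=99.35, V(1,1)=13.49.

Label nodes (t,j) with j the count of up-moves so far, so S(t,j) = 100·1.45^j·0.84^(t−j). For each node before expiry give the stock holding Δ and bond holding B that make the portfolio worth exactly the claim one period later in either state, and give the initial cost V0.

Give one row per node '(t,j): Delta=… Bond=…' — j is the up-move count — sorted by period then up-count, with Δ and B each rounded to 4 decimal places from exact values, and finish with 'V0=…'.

No-arbitrage ⇒ martingale measure with p* = (R−d)/(u−d) = 0.7541.
Terminal values V(1,·): V(1,0)=99.3500, V(1,1)=13.4900
(0,0): S=100.0000. Δ = (V_up−V_dn)/(S_up−S_dn) = (13.4900−99.3500)/(145.0000−84.0000) = -1.4075. V = [p*·13.4900 + (1−p*)·99.3500]/1.3 = 26.6178. B = V − Δ·S = 167.3719.
Root portfolio cost Δ·100+B reproduces V0=26.6178.

(0,0): Delta=-1.4075 Bond=167.3719
V0=26.6178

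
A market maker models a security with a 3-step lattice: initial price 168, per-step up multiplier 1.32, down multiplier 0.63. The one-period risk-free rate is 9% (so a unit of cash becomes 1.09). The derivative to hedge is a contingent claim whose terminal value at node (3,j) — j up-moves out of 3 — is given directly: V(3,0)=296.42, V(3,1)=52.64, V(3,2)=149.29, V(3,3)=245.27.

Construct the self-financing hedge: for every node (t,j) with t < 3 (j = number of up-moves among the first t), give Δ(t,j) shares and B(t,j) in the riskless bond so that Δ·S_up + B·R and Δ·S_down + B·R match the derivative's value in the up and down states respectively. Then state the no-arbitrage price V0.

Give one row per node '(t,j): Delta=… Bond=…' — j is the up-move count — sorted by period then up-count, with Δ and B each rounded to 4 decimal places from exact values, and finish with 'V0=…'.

(0,0): Delta=0.4250 Bond=53.4697
(1,0): Delta=-0.2114 Bond=125.6321
(1,1): Delta=0.5768 Bond=24.6069
(2,0): Delta=-5.2986 Bond=476.1484
(2,1): Delta=1.0026 Bond=-32.6657
(2,2): Delta=0.4752 Bond=56.5652
V0=124.8621

The replicating-portfolio and risk-neutral prices coincide; use p* = (1.09−0.63)/(1.32−0.63) = 0.6667 for the latter.
Terminal values V(3,·): V(3,0)=296.4200, V(3,1)=52.6400, V(3,2)=149.2900, V(3,3)=245.2700
Node (2,0) S=66.6792: V=(p*·52.6400+(1−p*)·296.4200)/1.09=122.8440; Δ=(52.6400−296.4200)/(88.0165−42.0079)=-5.2986; B=V−Δ·S=476.1484
Node (2,1) S=139.7088: V=(p*·149.2900+(1−p*)·52.6400)/1.09=107.4067; Δ=(149.2900−52.6400)/(184.4156−88.0165)=1.0026; B=V−Δ·S=-32.6657
Node (2,2) S=292.7232: V=(p*·245.2700+(1−p*)·149.2900)/1.09=195.6667; Δ=(245.2700−149.2900)/(386.3946−184.4156)=0.4752; B=V−Δ·S=56.5652
Node (1,0) S=105.8400: V=(p*·107.4067+(1−p*)·122.8440)/1.09=103.2592; Δ=(107.4067−122.8440)/(139.7088−66.6792)=-0.2114; B=V−Δ·S=125.6321
Node (1,1) S=221.7600: V=(p*·195.6667+(1−p*)·107.4067)/1.09=152.5199; Δ=(195.6667−107.4067)/(292.7232−139.7088)=0.5768; B=V−Δ·S=24.6069
Node (0,0) S=168.0000: V=(p*·152.5199+(1−p*)·103.2592)/1.09=124.8621; Δ=(152.5199−103.2592)/(221.7600−105.8400)=0.4250; B=V−Δ·S=53.4697
The time-0 hedge costs 124.8621, which is the no-arbitrage price.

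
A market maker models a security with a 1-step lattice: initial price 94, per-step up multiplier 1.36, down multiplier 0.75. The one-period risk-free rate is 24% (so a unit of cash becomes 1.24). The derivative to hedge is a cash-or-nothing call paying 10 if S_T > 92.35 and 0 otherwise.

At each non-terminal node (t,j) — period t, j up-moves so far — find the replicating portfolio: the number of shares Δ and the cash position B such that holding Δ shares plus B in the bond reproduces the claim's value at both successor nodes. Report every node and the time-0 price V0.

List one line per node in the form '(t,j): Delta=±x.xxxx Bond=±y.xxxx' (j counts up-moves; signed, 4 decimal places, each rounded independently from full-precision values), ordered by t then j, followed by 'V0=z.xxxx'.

(0,0): Delta=0.1744 Bond=-9.9154
V0=6.4781

Risk-neutral probability p* = (R−d)/(u−d) = (1.24−0.75)/(1.36−0.75) = 0.8033.
Terminal values V(1,·): V(1,0)=0.0000, V(1,1)=10.0000
(0,0): S=94.0000. Δ = (V_up−V_dn)/(S_up−S_dn) = (10.0000−0.0000)/(127.8400−70.5000) = 0.1744. V = [p*·10.0000 + (1−p*)·0.0000]/1.24 = 6.4781. B = V − Δ·S = -9.9154.
Each (Δ,B) replicates both successor values, so the strategy is self-financing and V0 is arbitrage-free.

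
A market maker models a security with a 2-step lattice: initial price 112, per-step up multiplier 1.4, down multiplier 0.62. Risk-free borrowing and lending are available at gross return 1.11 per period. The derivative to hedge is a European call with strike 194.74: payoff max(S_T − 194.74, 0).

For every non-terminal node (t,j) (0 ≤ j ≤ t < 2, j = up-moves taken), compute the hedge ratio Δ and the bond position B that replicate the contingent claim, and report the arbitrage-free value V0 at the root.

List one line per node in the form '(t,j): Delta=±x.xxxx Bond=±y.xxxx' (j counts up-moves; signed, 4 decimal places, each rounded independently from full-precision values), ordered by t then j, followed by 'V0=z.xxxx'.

Under the risk-neutral measure, an up-move has probability p* = (R−d)/(u−d) = 0.6282 and values discount at R = 1.11.
Terminal payoffs: V(2,0)=0.0000, V(2,1)=0.0000, V(2,2)=24.7800
  t=1,j=0: stock 69.4400 → up 97.2160 (V=0.0000), down 43.0528 (V=0.0000). Price 0.0000; hedge Δ=0.0000, bond B=0.0000.
  t=1,j=1: stock 156.8000 → up 219.5200 (V=24.7800), down 97.2160 (V=0.0000). Price 14.0243; hedge Δ=0.2026, bond B=-17.7450.
  t=0,j=0: stock 112.0000 → up 156.8000 (V=14.0243), down 69.4400 (V=0.0000). Price 7.9370; hedge Δ=0.1605, bond B=-10.0428.
Root portfolio cost Δ·112+B reproduces V0=7.9370.

(0,0): Delta=0.1605 Bond=-10.0428
(1,0): Delta=0.0000 Bond=0.0000
(1,1): Delta=0.2026 Bond=-17.7450
V0=7.9370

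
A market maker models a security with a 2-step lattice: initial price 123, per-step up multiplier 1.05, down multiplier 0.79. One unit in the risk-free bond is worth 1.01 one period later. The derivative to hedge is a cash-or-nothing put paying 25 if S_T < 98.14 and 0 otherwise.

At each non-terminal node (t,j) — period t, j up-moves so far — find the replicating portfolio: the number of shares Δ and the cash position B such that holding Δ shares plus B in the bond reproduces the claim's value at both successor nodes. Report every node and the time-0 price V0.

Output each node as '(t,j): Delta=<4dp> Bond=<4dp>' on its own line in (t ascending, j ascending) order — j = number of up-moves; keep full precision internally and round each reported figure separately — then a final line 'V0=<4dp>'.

(0,0): Delta=-0.1191 Bond=15.2265
(1,0): Delta=-0.9895 Bond=99.9619
(1,1): Delta=0.0000 Bond=0.0000
V0=0.5801

Risk-neutral probability p* = (R−d)/(u−d) = (1.01−0.79)/(1.05−0.79) = 0.8462.
Terminal values V(2,·): V(2,0)=25.0000, V(2,1)=0.0000, V(2,2)=0.0000
(1,0): S=97.1700. Δ = (V_up−V_dn)/(S_up−S_dn) = (0.0000−25.0000)/(102.0285−76.7643) = -0.9895. V = [p*·0.0000 + (1−p*)·25.0000]/1.01 = 3.8081. B = V − Δ·S = 99.9619.
(1,1): S=129.1500. Δ = (V_up−V_dn)/(S_up−S_dn) = (0.0000−0.0000)/(135.6075−102.0285) = 0.0000. V = [p*·0.0000 + (1−p*)·0.0000]/1.01 = 0.0000. B = V − Δ·S = 0.0000.
(0,0): S=123.0000. Δ = (V_up−V_dn)/(S_up−S_dn) = (0.0000−3.8081)/(129.1500−97.1700) = -0.1191. V = [p*·0.0000 + (1−p*)·3.8081]/1.01 = 0.5801. B = V − Δ·S = 15.2265.
Self-financing check: at every node Δ·S+B equals the discounted successor values.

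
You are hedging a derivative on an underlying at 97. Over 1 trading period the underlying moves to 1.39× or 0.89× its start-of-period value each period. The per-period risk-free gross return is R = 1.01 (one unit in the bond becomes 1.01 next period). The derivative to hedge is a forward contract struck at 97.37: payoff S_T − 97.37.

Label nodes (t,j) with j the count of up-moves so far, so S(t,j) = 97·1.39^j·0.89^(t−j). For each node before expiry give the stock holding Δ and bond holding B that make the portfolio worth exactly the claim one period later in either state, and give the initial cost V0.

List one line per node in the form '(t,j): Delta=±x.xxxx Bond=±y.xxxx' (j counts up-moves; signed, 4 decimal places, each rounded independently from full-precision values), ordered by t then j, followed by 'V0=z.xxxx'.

(0,0): Delta=1.0000 Bond=-96.4059
V0=0.5941

Since d<R<u, set p* = (R−d)/(u−d) = 0.2400; price each node as the discounted p*-expectation of its children.
Terminal payoffs: V(1,0)=-11.0400, V(1,1)=37.4600
  t=0,j=0: stock 97.0000 → up 134.8300 (V=37.4600), down 86.3300 (V=-11.0400). Price 0.5941; hedge Δ=1.0000, bond B=-96.4059.
Root portfolio cost Δ·97+B reproduces V0=0.5941.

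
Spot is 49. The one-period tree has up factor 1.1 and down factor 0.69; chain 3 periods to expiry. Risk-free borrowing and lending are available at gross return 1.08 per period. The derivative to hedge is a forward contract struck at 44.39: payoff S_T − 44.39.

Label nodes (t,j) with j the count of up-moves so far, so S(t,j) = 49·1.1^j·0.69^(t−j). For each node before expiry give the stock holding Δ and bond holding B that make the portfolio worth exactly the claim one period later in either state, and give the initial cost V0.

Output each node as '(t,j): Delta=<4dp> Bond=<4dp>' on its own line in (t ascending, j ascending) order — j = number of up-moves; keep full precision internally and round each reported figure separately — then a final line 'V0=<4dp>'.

(0,0): Delta=1.0000 Bond=-35.2382
(1,0): Delta=1.0000 Bond=-38.0573
(1,1): Delta=1.0000 Bond=-38.0573
(2,0): Delta=1.0000 Bond=-41.1019
(2,1): Delta=1.0000 Bond=-41.1019
(2,2): Delta=1.0000 Bond=-41.1019
V0=13.7618

Risk-neutral probability p* = (R−d)/(u−d) = (1.08−0.69)/(1.1−0.69) = 0.9512.
At expiry t=3: V(3,0)=-28.2931, V(3,1)=-18.7282, V(3,2)=-3.4799, V(3,3)=20.8290
Node (2,0) S=23.3289: V=(p*·-18.7282+(1−p*)·-28.2931)/1.08=-17.7730; Δ=(-18.7282−-28.2931)/(25.6618−16.0969)=1.0000; B=V−Δ·S=-41.1019
Node (2,1) S=37.1910: V=(p*·-3.4799+(1−p*)·-18.7282)/1.08=-3.9109; Δ=(-3.4799−-18.7282)/(40.9101−25.6618)=1.0000; B=V−Δ·S=-41.1019
Node (2,2) S=59.2900: V=(p*·20.8290+(1−p*)·-3.4799)/1.08=18.1881; Δ=(20.8290−-3.4799)/(65.2190−40.9101)=1.0000; B=V−Δ·S=-41.1019
Node (1,0) S=33.8100: V=(p*·-3.9109+(1−p*)·-17.7730)/1.08=-4.2473; Δ=(-3.9109−-17.7730)/(37.1910−23.3289)=1.0000; B=V−Δ·S=-38.0573
Node (1,1) S=53.9000: V=(p*·18.1881+(1−p*)·-3.9109)/1.08=15.8427; Δ=(18.1881−-3.9109)/(59.2900−37.1910)=1.0000; B=V−Δ·S=-38.0573
Node (0,0) S=49.0000: V=(p*·15.8427+(1−p*)·-4.2473)/1.08=13.7618; Δ=(15.8427−-4.2473)/(53.9000−33.8100)=1.0000; B=V−Δ·S=-35.2382
Root portfolio cost Δ·49+B reproduces V0=13.7618.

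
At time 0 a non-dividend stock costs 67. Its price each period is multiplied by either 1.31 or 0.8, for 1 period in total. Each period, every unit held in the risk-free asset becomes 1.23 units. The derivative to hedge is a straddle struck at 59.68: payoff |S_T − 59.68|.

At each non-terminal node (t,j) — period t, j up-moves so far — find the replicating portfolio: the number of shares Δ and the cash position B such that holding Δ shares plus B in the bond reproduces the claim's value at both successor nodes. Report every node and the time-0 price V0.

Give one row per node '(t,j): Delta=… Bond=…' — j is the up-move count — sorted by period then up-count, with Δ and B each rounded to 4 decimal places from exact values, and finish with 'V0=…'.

(0,0): Delta=0.6441 Bond=-23.1264
V0=20.0304

No-arbitrage ⇒ martingale measure with p* = (R−d)/(u−d) = 0.8431.
Terminal payoffs: V(1,0)=6.0800, V(1,1)=28.0900
Node (0,0) S=67.0000: V=(p*·28.0900+(1−p*)·6.0800)/1.23=20.0304; Δ=(28.0900−6.0800)/(87.7700−53.6000)=0.6441; B=V−Δ·S=-23.1264
Check: Δ(0,0)·S0 + B(0,0) = 20.0304 = V0.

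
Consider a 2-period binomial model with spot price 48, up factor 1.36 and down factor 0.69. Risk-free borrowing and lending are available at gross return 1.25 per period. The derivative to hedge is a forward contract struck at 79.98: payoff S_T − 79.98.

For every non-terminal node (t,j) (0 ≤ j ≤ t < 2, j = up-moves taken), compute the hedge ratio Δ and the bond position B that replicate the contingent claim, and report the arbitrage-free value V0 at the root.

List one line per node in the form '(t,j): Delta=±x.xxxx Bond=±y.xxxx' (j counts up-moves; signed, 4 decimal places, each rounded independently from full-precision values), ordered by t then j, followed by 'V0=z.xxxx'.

(0,0): Delta=1.0000 Bond=-51.1872
(1,0): Delta=1.0000 Bond=-63.9840
(1,1): Delta=1.0000 Bond=-63.9840
V0=-3.1872

Risk-neutral probability p* = (R−d)/(u−d) = (1.25−0.69)/(1.36−0.69) = 0.8358.
At expiry t=2: V(2,0)=-57.1272, V(2,1)=-34.9368, V(2,2)=8.8008
(1,0): S=33.1200. Δ = (V_up−V_dn)/(S_up−S_dn) = (-34.9368−-57.1272)/(45.0432−22.8528) = 1.0000. V = [p*·-34.9368 + (1−p*)·-57.1272]/1.25 = -30.8640. B = V − Δ·S = -63.9840.
(1,1): S=65.2800. Δ = (V_up−V_dn)/(S_up−S_dn) = (8.8008−-34.9368)/(88.7808−45.0432) = 1.0000. V = [p*·8.8008 + (1−p*)·-34.9368]/1.25 = 1.2960. B = V − Δ·S = -63.9840.
(0,0): S=48.0000. Δ = (V_up−V_dn)/(S_up−S_dn) = (1.2960−-30.8640)/(65.2800−33.1200) = 1.0000. V = [p*·1.2960 + (1−p*)·-30.8640]/1.25 = -3.1872. B = V − Δ·S = -51.1872.
The time-0 hedge costs -3.1872, which is the no-arbitrage price.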